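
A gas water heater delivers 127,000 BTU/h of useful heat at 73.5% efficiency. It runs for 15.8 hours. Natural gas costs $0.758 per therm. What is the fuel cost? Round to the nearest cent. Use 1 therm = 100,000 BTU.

$20.69

Heat delivered = 127,000 BTU/h × 15.8 h = 2,006,600 BTU
Gas input = 2,006,600 / 0.735 = 2,730,068 BTU
= 2,730,068 / 100,000 = 27.3 therm
Cost = 27.3 × $0.758/therm = $20.69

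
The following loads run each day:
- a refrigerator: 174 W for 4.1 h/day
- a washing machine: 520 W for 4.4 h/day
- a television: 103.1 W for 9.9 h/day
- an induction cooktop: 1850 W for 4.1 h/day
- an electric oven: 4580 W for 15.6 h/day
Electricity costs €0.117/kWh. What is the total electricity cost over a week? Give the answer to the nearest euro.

refrigerator: 174 W × 4.1 h × 7 d = 4,994 Wh = 4.994 kWh
washing machine: 520 W × 4.4 h × 7 d = 16,016 Wh = 16.02 kWh
television: 103.1 W × 9.9 h × 7 d = 7,145 Wh = 7.145 kWh
induction cooktop: 1850 W × 4.1 h × 7 d = 53,095 Wh = 53.09 kWh
electric oven: 4580 W × 15.6 h × 7 d = 500,136 Wh = 500.1 kWh
Total energy = 4.994 + 16.02 + 7.145 + 53.09 + 500.1 = 581.4 kWh
Cost = 581.4 kWh × €0.117 = €68.02 ≈ €68

€68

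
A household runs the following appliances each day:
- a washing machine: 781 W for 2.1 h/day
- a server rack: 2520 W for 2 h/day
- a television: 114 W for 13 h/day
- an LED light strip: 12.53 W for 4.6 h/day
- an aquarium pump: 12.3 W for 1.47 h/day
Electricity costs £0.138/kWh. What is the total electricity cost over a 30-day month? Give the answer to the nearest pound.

£34

washing machine: 781 W × 2.1 h × 30 d = 49,203 Wh = 49.2 kWh
server rack: 2520 W × 2 h × 30 d = 151,200 Wh = 151.2 kWh
television: 114 W × 13 h × 30 d = 44,460 Wh = 44.46 kWh
LED light strip: 12.53 W × 4.6 h × 30 d = 1,729 Wh = 1.729 kWh
aquarium pump: 12.3 W × 1.47 h × 30 d = 542 Wh = 0.5424 kWh
Total energy = 49.2 + 151.2 + 44.46 + 1.729 + 0.5424 = 247.1 kWh
Cost = 247.1 kWh × £0.138 = £34.10 ≈ £34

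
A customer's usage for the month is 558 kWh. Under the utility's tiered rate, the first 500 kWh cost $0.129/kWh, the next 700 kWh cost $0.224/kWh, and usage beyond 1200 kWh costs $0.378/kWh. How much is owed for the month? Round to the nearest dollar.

$77

First 500 kWh × $0.129 = $64.50
Next 58 kWh × $0.224 = $12.99
Remaining tier: 0 kWh (not reached)
Total = $77.49 ≈ $77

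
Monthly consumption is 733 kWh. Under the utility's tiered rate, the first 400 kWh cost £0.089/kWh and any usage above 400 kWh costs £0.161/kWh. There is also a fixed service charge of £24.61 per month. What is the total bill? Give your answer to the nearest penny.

First 400 kWh × £0.089 = £35.60
Remaining 333 kWh × £0.161 = £53.61
Energy charge = £89.21; + service £24.61 = £113.82

£113.82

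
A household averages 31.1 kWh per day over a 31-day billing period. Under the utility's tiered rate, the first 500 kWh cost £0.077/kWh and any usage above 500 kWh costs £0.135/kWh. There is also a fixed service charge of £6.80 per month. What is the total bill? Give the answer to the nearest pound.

Usage = 31.1 kWh/day × 31 days = 964.1 kWh
First 500 kWh × £0.077 = £38.50
Remaining 464.1 kWh × £0.135 = £62.65
Energy charge = £101.15; + service £6.80 = £107.95 ≈ £108

£108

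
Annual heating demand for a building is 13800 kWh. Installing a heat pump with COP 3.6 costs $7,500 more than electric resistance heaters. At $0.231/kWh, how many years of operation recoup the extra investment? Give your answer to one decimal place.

Resistance: 13800 kWh × $0.231 = $3,187.80/yr
Heat pump: 13800 / 3.6 = 3833 kWh in → × $0.231 = $885.50/yr
Annual savings = $2,302.30
Payback = $7,500 / $2,302.30 = 3.26 years

3.3 years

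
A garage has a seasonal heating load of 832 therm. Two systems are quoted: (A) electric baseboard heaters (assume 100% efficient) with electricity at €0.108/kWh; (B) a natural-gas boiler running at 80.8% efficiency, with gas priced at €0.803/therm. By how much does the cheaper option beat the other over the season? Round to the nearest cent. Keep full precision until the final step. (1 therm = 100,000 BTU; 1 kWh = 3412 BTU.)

Heat load = 832 therm × 100,000 = 83,200,000 BTU
Gas: input = 83,200,000 / 0.808 = 102,970,297 BTU = 1,030 therm → 1,030 × €0.803 = €826.85
Electric: 83,200,000 BTU / 3412 = 24,380 kWh → × €0.108 = €2,633.53
Difference = |€826.85 − €2,633.53| = €1,806.68

€1806.68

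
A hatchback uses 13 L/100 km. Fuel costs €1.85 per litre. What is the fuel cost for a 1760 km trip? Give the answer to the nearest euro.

Fuel = 13 L/100 km × 1760 km / 100 = 228.8 L
Cost = 228.8 L × €1.85/L = €423.28 ≈ €423

€423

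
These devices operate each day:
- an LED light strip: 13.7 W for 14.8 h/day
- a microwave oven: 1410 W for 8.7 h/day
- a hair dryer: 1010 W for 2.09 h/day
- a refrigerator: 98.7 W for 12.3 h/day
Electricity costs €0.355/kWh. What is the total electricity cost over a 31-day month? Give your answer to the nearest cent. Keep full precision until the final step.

LED light strip: 13.7 W × 14.8 h × 31 d = 6,286 Wh = 6.286 kWh
microwave oven: 1410 W × 8.7 h × 31 d = 380,277 Wh = 380.3 kWh
hair dryer: 1010 W × 2.09 h × 31 d = 65,438 Wh = 65.44 kWh
refrigerator: 98.7 W × 12.3 h × 31 d = 37,634 Wh = 37.63 kWh
Total energy = 6.286 + 380.3 + 65.44 + 37.63 = 489.6 kWh
Cost = 489.6 kWh × €0.355 = €173.82

€173.82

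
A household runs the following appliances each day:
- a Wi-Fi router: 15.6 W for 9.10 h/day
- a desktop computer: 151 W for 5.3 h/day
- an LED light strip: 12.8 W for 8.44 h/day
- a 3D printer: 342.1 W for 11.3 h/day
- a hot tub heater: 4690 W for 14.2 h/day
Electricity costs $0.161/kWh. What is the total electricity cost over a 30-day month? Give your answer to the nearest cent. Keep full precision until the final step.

Wi-Fi router: 15.6 W × 9.10 h × 30 d = 4,259 Wh = 4.259 kWh
desktop computer: 151 W × 5.3 h × 30 d = 24,009 Wh = 24.01 kWh
LED light strip: 12.8 W × 8.44 h × 30 d = 3,241 Wh = 3.241 kWh
3D printer: 342.1 W × 11.3 h × 30 d = 115,972 Wh = 116 kWh
hot tub heater: 4690 W × 14.2 h × 30 d = 1,997,940 Wh = 1,998 kWh
Total energy = 4.259 + 24.01 + 3.241 + 116 + 1,998 = 2,145 kWh
Cost = 2,145 kWh × $0.161 = $345.41

$345.41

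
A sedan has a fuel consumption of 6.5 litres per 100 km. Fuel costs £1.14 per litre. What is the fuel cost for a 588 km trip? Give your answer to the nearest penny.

Fuel = 6.5 L/100 km × 588 km / 100 = 38.22 L
Cost = 38.22 L × £1.14/L = £43.57

£43.57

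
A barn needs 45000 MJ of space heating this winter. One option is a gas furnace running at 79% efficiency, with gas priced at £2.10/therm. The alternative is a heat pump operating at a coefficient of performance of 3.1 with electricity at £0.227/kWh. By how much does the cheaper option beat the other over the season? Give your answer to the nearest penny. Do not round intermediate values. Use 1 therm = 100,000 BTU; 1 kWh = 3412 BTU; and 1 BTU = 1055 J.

£218.43

Heat load = 45000 MJ = 45,000,000,000 J / 1055 = 42,654,028 BTU
Gas: input = 42,654,028 / 0.79 = 53,992,441 BTU = 539.9 therm → 539.9 × £2.10 = £1,133.84
Heat pump: 42,654,028 BTU / 3412 = 12,500 kWh heat; / 3.1 = 4,033 kWh in → × £0.227 = £915.41
Difference = |£1,133.84 − £915.41| = £218.43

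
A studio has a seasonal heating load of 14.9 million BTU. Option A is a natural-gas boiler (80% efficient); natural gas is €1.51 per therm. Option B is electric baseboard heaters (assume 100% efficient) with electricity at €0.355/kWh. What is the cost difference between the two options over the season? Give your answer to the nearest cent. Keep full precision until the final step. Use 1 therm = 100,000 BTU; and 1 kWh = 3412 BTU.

Heat load = 14.9 × 10⁶ BTU = 14,900,000 BTU
Gas: input = 14,900,000 / 0.80 = 18,625,000 BTU = 186.2 therm → 186.2 × €1.51 = €281.24
Electric: 14,900,000 BTU / 3412 = 4,367 kWh → × €0.355 = €1,550.26
Difference = |€281.24 − €1,550.26| = €1,269.03

€1269.03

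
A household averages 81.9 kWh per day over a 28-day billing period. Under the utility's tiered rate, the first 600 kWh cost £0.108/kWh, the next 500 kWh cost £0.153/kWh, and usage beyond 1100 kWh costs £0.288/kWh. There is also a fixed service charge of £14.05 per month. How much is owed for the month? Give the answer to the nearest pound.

£499

Usage = 81.9 kWh/day × 28 days = 2293.2 kWh
First 600 kWh × £0.108 = £64.80
Next 500 kWh × £0.153 = £76.50
Remaining 1193.2 kWh × £0.288 = £343.64
Energy charge = £484.94; + service £14.05 = £498.99 ≈ £499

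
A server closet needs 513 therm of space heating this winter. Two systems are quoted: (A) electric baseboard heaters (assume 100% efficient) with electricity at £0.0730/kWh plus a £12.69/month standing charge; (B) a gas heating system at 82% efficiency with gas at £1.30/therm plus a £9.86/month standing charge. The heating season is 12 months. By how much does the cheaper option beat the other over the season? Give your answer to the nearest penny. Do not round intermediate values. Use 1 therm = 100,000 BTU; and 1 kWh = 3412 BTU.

£318.23

Heat load = 513 therm × 100,000 = 51,300,000 BTU
Gas: input = 51,300,000 / 0.82 = 62,560,976 BTU = 625.6 therm → 625.6 × £1.30 = £813.29; + 12 × £9.86 standing = £931.61
Electric: 51,300,000 BTU / 3412 = 15,040 kWh → × £0.0730 = £1,097.57; + 12 × £12.69 standing = £1,249.85
Difference = |£931.61 − £1,249.85| = £318.23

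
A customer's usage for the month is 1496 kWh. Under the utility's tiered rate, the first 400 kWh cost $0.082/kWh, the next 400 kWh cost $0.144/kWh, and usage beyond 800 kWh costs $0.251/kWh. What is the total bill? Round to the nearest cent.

First 400 kWh × $0.082 = $32.80
Next 400 kWh × $0.144 = $57.60
Remaining 696 kWh × $0.251 = $174.70
Total = $265.10

$265.10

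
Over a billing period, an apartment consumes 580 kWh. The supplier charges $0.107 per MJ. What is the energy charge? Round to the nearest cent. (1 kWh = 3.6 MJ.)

580 kWh × (3.6 MJ/kWh) = 2,088 MJ
Cost = 2,088 MJ × $0.107/MJ = $223.42

$223.42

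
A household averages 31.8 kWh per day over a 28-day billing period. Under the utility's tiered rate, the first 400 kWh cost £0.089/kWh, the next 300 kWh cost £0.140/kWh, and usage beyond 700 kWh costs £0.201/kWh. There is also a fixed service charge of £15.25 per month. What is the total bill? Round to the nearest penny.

Usage = 31.8 kWh/day × 28 days = 890.4 kWh
First 400 kWh × £0.089 = £35.60
Next 300 kWh × £0.140 = £42.00
Remaining 190.4 kWh × £0.201 = £38.27
Energy charge = £115.87; + service £15.25 = £131.12

£131.12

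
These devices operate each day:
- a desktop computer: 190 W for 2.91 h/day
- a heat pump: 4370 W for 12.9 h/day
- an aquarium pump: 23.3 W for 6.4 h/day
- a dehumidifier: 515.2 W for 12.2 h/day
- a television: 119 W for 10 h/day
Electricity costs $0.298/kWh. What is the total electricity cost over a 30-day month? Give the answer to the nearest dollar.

$577

desktop computer: 190 W × 2.91 h × 30 d = 16,587 Wh = 16.59 kWh
heat pump: 4370 W × 12.9 h × 30 d = 1,691,190 Wh = 1,691 kWh
aquarium pump: 23.3 W × 6.4 h × 30 d = 4,474 Wh = 4.474 kWh
dehumidifier: 515.2 W × 12.2 h × 30 d = 188,563 Wh = 188.6 kWh
television: 119 W × 10 h × 30 d = 35,700 Wh = 35.7 kWh
Total energy = 16.59 + 1,691 + 4.474 + 188.6 + 35.7 = 1,937 kWh
Cost = 1,937 kWh × $0.298 = $577.08 ≈ $577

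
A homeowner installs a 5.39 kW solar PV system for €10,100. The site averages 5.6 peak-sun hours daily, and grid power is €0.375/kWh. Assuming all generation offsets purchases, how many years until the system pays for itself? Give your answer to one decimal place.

2.4 years

Daily generation = 5.39 kW × 5.6 h = 30.18 kWh
Annual generation = 30.18 × 365 = 11017 kWh
Annual savings = 11017 × €0.375 = €4,131.43
Payback = €10,100 / €4,131.43 = 2.44 years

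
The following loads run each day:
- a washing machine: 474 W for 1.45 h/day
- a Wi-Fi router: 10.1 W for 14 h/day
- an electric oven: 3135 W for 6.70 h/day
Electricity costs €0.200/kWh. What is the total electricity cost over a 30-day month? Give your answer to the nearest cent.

€131.00

washing machine: 474 W × 1.45 h × 30 d = 20,619 Wh = 20.62 kWh
Wi-Fi router: 10.1 W × 14 h × 30 d = 4,242 Wh = 4.242 kWh
electric oven: 3135 W × 6.70 h × 30 d = 630,135 Wh = 630.1 kWh
Total energy = 20.62 + 4.242 + 630.1 = 655 kWh
Cost = 655 kWh × €0.200 = €131.00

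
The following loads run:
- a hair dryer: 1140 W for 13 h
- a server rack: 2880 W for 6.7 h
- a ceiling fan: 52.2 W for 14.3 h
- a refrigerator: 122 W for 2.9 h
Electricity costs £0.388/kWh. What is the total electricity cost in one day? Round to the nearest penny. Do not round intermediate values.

hair dryer: 1140 W × 13 h = 14,820 Wh = 14.82 kWh
server rack: 2880 W × 6.7 h = 19,296 Wh = 19.3 kWh
ceiling fan: 52.2 W × 14.3 h = 746 Wh = 0.7465 kWh
refrigerator: 122 W × 2.9 h = 354 Wh = 0.3538 kWh
Total energy = 14.82 + 19.3 + 0.7465 + 0.3538 = 35.22 kWh
Cost = 35.22 kWh × £0.388 = £13.66

£13.66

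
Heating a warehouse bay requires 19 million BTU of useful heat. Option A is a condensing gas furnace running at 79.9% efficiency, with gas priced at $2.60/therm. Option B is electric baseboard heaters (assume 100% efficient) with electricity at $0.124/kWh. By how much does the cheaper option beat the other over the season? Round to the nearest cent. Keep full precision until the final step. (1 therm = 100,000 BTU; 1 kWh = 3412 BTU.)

Heat load = 19 × 10⁶ BTU = 19,000,000 BTU
Gas: input = 19,000,000 / 0.799 = 23,779,725 BTU = 237.8 therm → 237.8 × $2.60 = $618.27
Electric: 19,000,000 BTU / 3412 = 5,569 kWh → × $0.124 = $690.50
Difference = |$618.27 − $690.50| = $72.23

$72.23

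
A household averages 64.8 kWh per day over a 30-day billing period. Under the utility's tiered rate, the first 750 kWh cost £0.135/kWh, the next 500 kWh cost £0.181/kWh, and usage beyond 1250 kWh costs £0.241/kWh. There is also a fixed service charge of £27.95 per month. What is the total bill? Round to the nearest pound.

Usage = 64.8 kWh/day × 30 days = 1944 kWh
First 750 kWh × £0.135 = £101.25
Next 500 kWh × £0.181 = £90.50
Remaining 694 kWh × £0.241 = £167.25
Energy charge = £359.00; + service £27.95 = £386.95 ≈ £387

£387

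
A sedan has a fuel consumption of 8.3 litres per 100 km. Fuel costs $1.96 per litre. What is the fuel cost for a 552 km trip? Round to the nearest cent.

$89.80

Fuel = 8.3 L/100 km × 552 km / 100 = 45.82 L
Cost = 45.82 L × $1.96/L = $89.80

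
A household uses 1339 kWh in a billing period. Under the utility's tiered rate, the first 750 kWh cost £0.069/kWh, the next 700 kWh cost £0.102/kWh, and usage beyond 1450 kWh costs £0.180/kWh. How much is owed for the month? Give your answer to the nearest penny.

£111.83

First 750 kWh × £0.069 = £51.75
Next 589 kWh × £0.102 = £60.08
Remaining tier: 0 kWh (not reached)
Total = £111.83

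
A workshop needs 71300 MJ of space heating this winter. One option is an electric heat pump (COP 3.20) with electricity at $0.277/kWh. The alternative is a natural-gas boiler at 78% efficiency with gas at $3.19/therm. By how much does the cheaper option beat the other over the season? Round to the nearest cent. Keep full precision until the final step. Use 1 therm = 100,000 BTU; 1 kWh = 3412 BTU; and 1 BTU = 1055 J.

Heat load = 71300 MJ = 71,300,000,000 J / 1055 = 67,582,938 BTU
Gas: input = 67,582,938 / 0.78 = 86,644,793 BTU = 866.4 therm → 866.4 × $3.19 = $2,763.97
Heat pump: 67,582,938 BTU / 3412 = 19,810 kWh heat; / 3.20 = 6,190 kWh in → × $0.277 = $1,714.58
Difference = |$2,763.97 − $1,714.58| = $1,049.39

$1049.39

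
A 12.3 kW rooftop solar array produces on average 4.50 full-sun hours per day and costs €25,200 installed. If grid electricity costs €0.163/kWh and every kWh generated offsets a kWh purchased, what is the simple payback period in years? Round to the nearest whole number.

Daily generation = 12.3 kW × 4.50 h = 55.35 kWh
Annual generation = 55.35 × 365 = 20203 kWh
Annual savings = 20203 × €0.163 = €3,293.05
Payback = €25,200 / €3,293.05 = 7.65 years

8 years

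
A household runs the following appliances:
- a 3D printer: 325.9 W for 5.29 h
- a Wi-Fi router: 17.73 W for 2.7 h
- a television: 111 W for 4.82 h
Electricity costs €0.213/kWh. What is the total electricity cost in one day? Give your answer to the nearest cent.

3D printer: 325.9 W × 5.29 h = 1,724 Wh = 1.724 kWh
Wi-Fi router: 17.73 W × 2.7 h = 48 Wh = 0.04787 kWh
television: 111 W × 4.82 h = 535 Wh = 0.535 kWh
Total energy = 1.724 + 0.04787 + 0.535 = 2.307 kWh
Cost = 2.307 kWh × €0.213 = €0.49

€0.49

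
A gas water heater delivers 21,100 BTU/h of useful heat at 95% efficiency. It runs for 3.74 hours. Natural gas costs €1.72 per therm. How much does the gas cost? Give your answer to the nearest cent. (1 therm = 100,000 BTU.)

Heat delivered = 21,100 BTU/h × 3.74 h = 78,914 BTU
Gas input = 78,914 / 0.95 = 83,067 BTU
= 83,067 / 100,000 = 0.8307 therm
Cost = 0.8307 × €1.72/therm = €1.43

€1.43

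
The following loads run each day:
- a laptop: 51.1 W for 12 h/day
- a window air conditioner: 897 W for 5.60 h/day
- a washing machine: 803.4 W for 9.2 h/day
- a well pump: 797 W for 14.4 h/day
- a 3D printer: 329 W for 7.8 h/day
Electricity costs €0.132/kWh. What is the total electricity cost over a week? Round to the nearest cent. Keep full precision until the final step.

laptop: 51.1 W × 12 h × 7 d = 4,292 Wh = 4.292 kWh
window air conditioner: 897 W × 5.60 h × 7 d = 35,162 Wh = 35.16 kWh
washing machine: 803.4 W × 9.2 h × 7 d = 51,739 Wh = 51.74 kWh
well pump: 797 W × 14.4 h × 7 d = 80,338 Wh = 80.34 kWh
3D printer: 329 W × 7.8 h × 7 d = 17,963 Wh = 17.96 kWh
Total energy = 4.292 + 35.16 + 51.74 + 80.34 + 17.96 = 189.5 kWh
Cost = 189.5 kWh × €0.132 = €25.01

€25.01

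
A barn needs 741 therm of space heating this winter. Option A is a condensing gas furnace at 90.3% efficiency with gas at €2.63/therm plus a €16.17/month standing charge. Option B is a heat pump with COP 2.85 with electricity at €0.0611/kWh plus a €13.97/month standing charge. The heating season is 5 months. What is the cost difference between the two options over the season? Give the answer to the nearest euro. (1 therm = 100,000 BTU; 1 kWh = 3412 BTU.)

€1704

Heat load = 741 therm × 100,000 = 74,100,000 BTU
Gas: input = 74,100,000 / 0.903 = 82,059,801 BTU = 820.6 therm → 820.6 × €2.63 = €2,158.17; + 5 × €16.17 standing = €2,239.02
Heat pump: 74,100,000 BTU / 3412 = 21,720 kWh heat; / 2.85 = 7,620 kWh in → × €0.0611 = €465.59; + 5 × €13.97 standing = €535.44
Difference = |€2,239.02 − €535.44| = €1,703.58 ≈ €1704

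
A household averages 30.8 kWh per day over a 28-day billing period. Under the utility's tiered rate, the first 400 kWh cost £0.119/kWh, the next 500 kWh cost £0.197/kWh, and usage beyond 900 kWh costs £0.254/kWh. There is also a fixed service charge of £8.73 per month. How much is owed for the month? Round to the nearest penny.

Usage = 30.8 kWh/day × 28 days = 862.4 kWh
First 400 kWh × £0.119 = £47.60
Next 462.4 kWh × £0.197 = £91.09
Remaining tier: 0 kWh (not reached)
Energy charge = £138.69; + service £8.73 = £147.42

£147.42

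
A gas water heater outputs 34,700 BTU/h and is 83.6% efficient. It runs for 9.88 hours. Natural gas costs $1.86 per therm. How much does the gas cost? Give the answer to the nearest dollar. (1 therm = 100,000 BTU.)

$8

Heat delivered = 34,700 BTU/h × 9.88 h = 342,836 BTU
Gas input = 342,836 / 0.836 = 410,091 BTU
= 410,091 / 100,000 = 4.101 therm
Cost = 4.101 × $1.86/therm = $7.63 ≈ $8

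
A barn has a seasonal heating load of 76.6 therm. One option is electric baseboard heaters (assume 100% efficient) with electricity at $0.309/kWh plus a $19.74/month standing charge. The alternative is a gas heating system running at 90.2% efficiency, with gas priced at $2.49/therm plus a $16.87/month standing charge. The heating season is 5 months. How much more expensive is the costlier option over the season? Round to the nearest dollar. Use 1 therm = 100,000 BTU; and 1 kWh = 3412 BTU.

$497

Heat load = 76.6 therm × 100,000 = 7,660,000 BTU
Gas: input = 7,660,000 / 0.902 = 8,492,239 BTU = 84.92 therm → 84.92 × $2.49 = $211.46; + 5 × $16.87 standing = $295.81
Electric: 7,660,000 BTU / 3412 = 2,245 kWh → × $0.309 = $693.71; + 5 × $19.74 standing = $792.41
Difference = |$295.81 − $792.41| = $496.60 ≈ $497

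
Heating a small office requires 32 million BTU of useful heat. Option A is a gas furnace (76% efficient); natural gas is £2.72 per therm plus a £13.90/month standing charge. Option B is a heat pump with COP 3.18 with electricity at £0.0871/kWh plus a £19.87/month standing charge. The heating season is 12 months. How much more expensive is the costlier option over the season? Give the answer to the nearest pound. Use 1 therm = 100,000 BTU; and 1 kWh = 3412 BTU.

Heat load = 32 × 10⁶ BTU = 32,000,000 BTU
Gas: input = 32,000,000 / 0.76 = 42,105,263 BTU = 421.1 therm → 421.1 × £2.72 = £1,145.26; + 12 × £13.90 standing = £1,312.06
Heat pump: 32,000,000 BTU / 3412 = 9,379 kWh heat; / 3.18 = 2,949 kWh in → × £0.0871 = £256.88; + 12 × £19.87 standing = £495.32
Difference = |£1,312.06 − £495.32| = £816.74 ≈ £817

£817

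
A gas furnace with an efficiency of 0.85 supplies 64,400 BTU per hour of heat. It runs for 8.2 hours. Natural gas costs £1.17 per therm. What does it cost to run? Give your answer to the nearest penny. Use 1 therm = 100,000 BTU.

£7.27

Heat delivered = 64,400 BTU/h × 8.2 h = 528,080 BTU
Gas input = 528,080 / 0.85 = 621,271 BTU
= 621,271 / 100,000 = 6.213 therm
Cost = 6.213 × £1.17/therm = £7.27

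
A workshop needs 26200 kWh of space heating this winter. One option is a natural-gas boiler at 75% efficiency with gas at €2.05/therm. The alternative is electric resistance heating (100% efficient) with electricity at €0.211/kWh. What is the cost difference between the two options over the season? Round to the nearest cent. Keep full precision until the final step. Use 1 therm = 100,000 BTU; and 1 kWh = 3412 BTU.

€3084.75

Heat load = 26200 kWh × 3412 = 89,394,400 BTU
Gas: input = 89,394,400 / 0.75 = 119,192,533 BTU = 1,192 therm → 1,192 × €2.05 = €2,443.45
Electric: 89,394,400 BTU / 3412 = 26,200 kWh → × €0.211 = €5,528.20
Difference = |€2,443.45 − €5,528.20| = €3,084.75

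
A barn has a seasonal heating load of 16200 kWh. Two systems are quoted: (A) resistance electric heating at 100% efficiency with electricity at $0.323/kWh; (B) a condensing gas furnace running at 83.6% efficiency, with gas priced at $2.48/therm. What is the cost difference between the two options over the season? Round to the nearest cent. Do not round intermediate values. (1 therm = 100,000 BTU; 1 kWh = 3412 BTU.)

$3592.88

Heat load = 16200 kWh × 3412 = 55,274,400 BTU
Gas: input = 55,274,400 / 0.836 = 66,117,703 BTU = 661.2 therm → 661.2 × $2.48 = $1,639.72
Electric: 55,274,400 BTU / 3412 = 16,200 kWh → × $0.323 = $5,232.60
Difference = |$1,639.72 − $5,232.60| = $3,592.88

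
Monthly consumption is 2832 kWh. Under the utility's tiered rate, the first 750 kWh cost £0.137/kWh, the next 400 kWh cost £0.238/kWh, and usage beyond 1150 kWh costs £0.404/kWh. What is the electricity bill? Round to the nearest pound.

£877

First 750 kWh × £0.137 = £102.75
Next 400 kWh × £0.238 = £95.20
Remaining 1682 kWh × £0.404 = £679.53
Total = £877.48 ≈ £877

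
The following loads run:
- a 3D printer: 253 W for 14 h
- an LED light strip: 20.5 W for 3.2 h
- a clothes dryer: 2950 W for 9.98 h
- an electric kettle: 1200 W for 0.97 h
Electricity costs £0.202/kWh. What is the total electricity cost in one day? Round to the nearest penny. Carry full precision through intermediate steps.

£6.91

3D printer: 253 W × 14 h = 3,542 Wh = 3.542 kWh
LED light strip: 20.5 W × 3.2 h = 66 Wh = 0.0656 kWh
clothes dryer: 2950 W × 9.98 h = 29,441 Wh = 29.44 kWh
electric kettle: 1200 W × 0.97 h = 1,164 Wh = 1.164 kWh
Total energy = 3.542 + 0.0656 + 29.44 + 1.164 = 34.21 kWh
Cost = 34.21 kWh × £0.202 = £6.91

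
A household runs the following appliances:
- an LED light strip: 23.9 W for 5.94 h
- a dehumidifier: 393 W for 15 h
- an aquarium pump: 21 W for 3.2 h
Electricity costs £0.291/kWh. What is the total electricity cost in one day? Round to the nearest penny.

LED light strip: 23.9 W × 5.94 h = 142 Wh = 0.142 kWh
dehumidifier: 393 W × 15 h = 5,895 Wh = 5.895 kWh
aquarium pump: 21 W × 3.2 h = 67 Wh = 0.0672 kWh
Total energy = 0.142 + 5.895 + 0.0672 = 6.104 kWh
Cost = 6.104 kWh × £0.291 = £1.78

£1.78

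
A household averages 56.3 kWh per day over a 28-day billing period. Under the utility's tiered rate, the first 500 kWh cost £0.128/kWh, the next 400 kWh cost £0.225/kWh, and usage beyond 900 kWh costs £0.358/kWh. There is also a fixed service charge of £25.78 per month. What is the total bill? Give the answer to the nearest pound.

£422

Usage = 56.3 kWh/day × 28 days = 1576.4 kWh
First 500 kWh × £0.128 = £64.00
Next 400 kWh × £0.225 = £90.00
Remaining 676.4 kWh × £0.358 = £242.15
Energy charge = £396.15; + service £25.78 = £421.93 ≈ £422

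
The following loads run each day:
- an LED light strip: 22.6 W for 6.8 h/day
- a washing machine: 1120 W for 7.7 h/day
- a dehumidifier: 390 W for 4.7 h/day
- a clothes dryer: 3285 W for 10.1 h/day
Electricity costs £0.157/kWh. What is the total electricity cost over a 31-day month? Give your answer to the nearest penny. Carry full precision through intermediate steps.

£213.12

LED light strip: 22.6 W × 6.8 h × 31 d = 4,764 Wh = 4.764 kWh
washing machine: 1120 W × 7.7 h × 31 d = 267,344 Wh = 267.3 kWh
dehumidifier: 390 W × 4.7 h × 31 d = 56,823 Wh = 56.82 kWh
clothes dryer: 3285 W × 10.1 h × 31 d = 1,028,534 Wh = 1,029 kWh
Total energy = 4.764 + 267.3 + 56.82 + 1,029 = 1,357 kWh
Cost = 1,357 kWh × £0.157 = £213.12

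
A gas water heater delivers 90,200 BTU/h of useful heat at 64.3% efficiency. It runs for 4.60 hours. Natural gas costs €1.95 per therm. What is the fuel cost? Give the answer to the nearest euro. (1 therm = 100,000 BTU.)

€13

Heat delivered = 90,200 BTU/h × 4.60 h = 414,920 BTU
Gas input = 414,920 / 0.643 = 645,288 BTU
= 645,288 / 100,000 = 6.453 therm
Cost = 6.453 × €1.95/therm = €12.58 ≈ €13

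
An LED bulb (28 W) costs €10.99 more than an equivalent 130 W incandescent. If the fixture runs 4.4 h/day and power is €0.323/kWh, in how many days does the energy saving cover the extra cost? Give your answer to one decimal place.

Power saved = 130 − 28 = 102 W
Daily energy saved = 102 W × 4.4 h = 448.8 Wh = 0.4488 kWh
Daily savings = 0.4488 × €0.323 = €0.1450
Payback = €10.99 / €0.1450 per day = 75.81 days

75.8 days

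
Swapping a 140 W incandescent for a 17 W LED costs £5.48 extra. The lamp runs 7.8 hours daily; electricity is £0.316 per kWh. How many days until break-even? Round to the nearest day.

Power saved = 140 − 17 = 123 W
Daily energy saved = 123 W × 7.8 h = 959.4 Wh = 0.9594 kWh
Daily savings = 0.9594 × £0.316 = £0.3032
Payback = £5.48 / £0.3032 per day = 18.08 days

18 days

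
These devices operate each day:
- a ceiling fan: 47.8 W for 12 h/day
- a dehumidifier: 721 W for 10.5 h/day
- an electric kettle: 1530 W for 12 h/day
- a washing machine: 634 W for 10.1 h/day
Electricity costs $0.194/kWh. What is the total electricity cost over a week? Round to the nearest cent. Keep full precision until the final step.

ceiling fan: 47.8 W × 12 h × 7 d = 4,015 Wh = 4.015 kWh
dehumidifier: 721 W × 10.5 h × 7 d = 52,994 Wh = 52.99 kWh
electric kettle: 1530 W × 12 h × 7 d = 128,520 Wh = 128.5 kWh
washing machine: 634 W × 10.1 h × 7 d = 44,824 Wh = 44.82 kWh
Total energy = 4.015 + 52.99 + 128.5 + 44.82 = 230.4 kWh
Cost = 230.4 kWh × $0.194 = $44.69

$44.69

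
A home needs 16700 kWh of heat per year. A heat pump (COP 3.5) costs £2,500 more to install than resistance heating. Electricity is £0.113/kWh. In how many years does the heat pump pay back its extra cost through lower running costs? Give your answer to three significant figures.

1.85 years

Resistance: 16700 kWh × £0.113 = £1,887.10/yr
Heat pump: 16700 / 3.5 = 4771 kWh in → × £0.113 = £539.17/yr
Annual savings = £1,347.93
Payback = £2,500 / £1,347.93 = 1.85 years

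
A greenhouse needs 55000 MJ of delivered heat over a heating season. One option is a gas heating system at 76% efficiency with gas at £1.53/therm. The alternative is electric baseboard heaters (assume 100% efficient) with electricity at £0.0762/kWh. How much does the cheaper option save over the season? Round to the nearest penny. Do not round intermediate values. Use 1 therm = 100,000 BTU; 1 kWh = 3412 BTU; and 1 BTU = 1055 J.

Heat load = 55000 MJ = 55,000,000,000 J / 1055 = 52,132,701 BTU
Gas: input = 52,132,701 / 0.76 = 68,595,660 BTU = 686 therm → 686 × £1.53 = £1,049.51
Electric: 52,132,701 BTU / 3412 = 15,280 kWh → × £0.0762 = £1,164.28
Difference = |£1,049.51 − £1,164.28| = £114.76

£114.76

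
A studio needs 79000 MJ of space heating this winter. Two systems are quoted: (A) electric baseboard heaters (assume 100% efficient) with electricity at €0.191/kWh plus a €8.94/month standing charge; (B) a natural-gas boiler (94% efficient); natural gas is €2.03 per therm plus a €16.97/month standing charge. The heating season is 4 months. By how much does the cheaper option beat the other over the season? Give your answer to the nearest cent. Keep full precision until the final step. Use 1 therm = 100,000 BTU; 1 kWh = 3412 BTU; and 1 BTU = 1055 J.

Heat load = 79000 MJ = 79,000,000,000 J / 1055 = 74,881,517 BTU
Gas: input = 74,881,517 / 0.940 = 79,661,188 BTU = 796.6 therm → 796.6 × €2.03 = €1,617.12; + 4 × €16.97 standing = €1,685.00
Electric: 74,881,517 BTU / 3412 = 21,950 kWh → × €0.191 = €4,191.78; + 4 × €8.94 standing = €4,227.54
Difference = |€1,685.00 − €4,227.54| = €2,542.54

€2542.54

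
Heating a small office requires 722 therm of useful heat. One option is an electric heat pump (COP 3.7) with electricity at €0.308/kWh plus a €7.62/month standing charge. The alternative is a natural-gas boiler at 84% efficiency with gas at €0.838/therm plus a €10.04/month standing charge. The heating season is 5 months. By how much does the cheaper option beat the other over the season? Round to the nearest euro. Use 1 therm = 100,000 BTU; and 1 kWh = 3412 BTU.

Heat load = 722 therm × 100,000 = 72,200,000 BTU
Gas: input = 72,200,000 / 0.84 = 85,952,381 BTU = 859.5 therm → 859.5 × €0.838 = €720.28; + 5 × €10.04 standing = €770.48
Heat pump: 72,200,000 BTU / 3412 = 21,160 kWh heat; / 3.7 = 5,719 kWh in → × €0.308 = €1,761.48; + 5 × €7.62 standing = €1,799.58
Difference = |€770.48 − €1,799.58| = €1,029.10 ≈ €1029

€1029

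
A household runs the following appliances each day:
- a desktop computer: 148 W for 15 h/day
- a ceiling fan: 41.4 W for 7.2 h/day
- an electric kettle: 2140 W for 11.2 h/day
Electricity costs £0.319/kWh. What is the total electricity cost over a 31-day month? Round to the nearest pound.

£262

desktop computer: 148 W × 15 h × 31 d = 68,820 Wh = 68.82 kWh
ceiling fan: 41.4 W × 7.2 h × 31 d = 9,240 Wh = 9.24 kWh
electric kettle: 2140 W × 11.2 h × 31 d = 743,008 Wh = 743 kWh
Total energy = 68.82 + 9.24 + 743 = 821.1 kWh
Cost = 821.1 kWh × £0.319 = £261.92 ≈ £262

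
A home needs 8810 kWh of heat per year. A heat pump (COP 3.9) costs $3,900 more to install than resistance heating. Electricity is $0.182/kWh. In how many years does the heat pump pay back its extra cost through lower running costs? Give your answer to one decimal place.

Resistance: 8810 kWh × $0.182 = $1,603.42/yr
Heat pump: 8810 / 3.9 = 2259 kWh in → × $0.182 = $411.13/yr
Annual savings = $1,192.29
Payback = $3,900 / $1,192.29 = 3.27 years

3.3 years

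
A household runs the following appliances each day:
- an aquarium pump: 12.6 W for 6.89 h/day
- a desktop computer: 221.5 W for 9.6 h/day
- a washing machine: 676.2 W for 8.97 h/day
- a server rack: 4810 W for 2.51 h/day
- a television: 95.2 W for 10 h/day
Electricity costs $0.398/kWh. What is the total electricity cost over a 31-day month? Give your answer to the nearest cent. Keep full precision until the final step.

$262.85

aquarium pump: 12.6 W × 6.89 h × 31 d = 2,691 Wh = 2.691 kWh
desktop computer: 221.5 W × 9.6 h × 31 d = 65,918 Wh = 65.92 kWh
washing machine: 676.2 W × 8.97 h × 31 d = 188,031 Wh = 188 kWh
server rack: 4810 W × 2.51 h × 31 d = 374,266 Wh = 374.3 kWh
television: 95.2 W × 10 h × 31 d = 29,512 Wh = 29.51 kWh
Total energy = 2.691 + 65.92 + 188 + 374.3 + 29.51 = 660.4 kWh
Cost = 660.4 kWh × $0.398 = $262.85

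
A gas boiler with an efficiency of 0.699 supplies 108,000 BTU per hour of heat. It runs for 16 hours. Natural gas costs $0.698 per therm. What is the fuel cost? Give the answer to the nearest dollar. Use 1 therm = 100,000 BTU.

Heat delivered = 108,000 BTU/h × 16 h = 1,728,000 BTU
Gas input = 1,728,000 / 0.699 = 2,472,103 BTU
= 2,472,103 / 100,000 = 24.72 therm
Cost = 24.72 × $0.698/therm = $17.26 ≈ $17

$17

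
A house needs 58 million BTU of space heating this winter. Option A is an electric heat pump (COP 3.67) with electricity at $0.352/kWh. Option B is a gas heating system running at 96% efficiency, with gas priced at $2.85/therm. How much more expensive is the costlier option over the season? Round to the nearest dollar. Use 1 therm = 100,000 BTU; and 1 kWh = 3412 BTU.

$91

Heat load = 58 × 10⁶ BTU = 58,000,000 BTU
Gas: input = 58,000,000 / 0.96 = 60,416,667 BTU = 604.2 therm → 604.2 × $2.85 = $1,721.88
Heat pump: 58,000,000 BTU / 3412 = 17,000 kWh heat; / 3.67 = 4,632 kWh in → × $0.352 = $1,630.41
Difference = |$1,721.88 − $1,630.41| = $91.47 ≈ $91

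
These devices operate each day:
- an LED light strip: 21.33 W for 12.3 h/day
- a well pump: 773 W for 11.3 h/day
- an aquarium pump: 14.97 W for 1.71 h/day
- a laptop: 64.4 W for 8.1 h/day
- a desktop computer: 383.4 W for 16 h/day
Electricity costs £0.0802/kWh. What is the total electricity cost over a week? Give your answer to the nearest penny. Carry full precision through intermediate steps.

£8.80

LED light strip: 21.33 W × 12.3 h × 7 d = 1,837 Wh = 1.837 kWh
well pump: 773 W × 11.3 h × 7 d = 61,144 Wh = 61.14 kWh
aquarium pump: 14.97 W × 1.71 h × 7 d = 179 Wh = 0.1792 kWh
laptop: 64.4 W × 8.1 h × 7 d = 3,651 Wh = 3.651 kWh
desktop computer: 383.4 W × 16 h × 7 d = 42,941 Wh = 42.94 kWh
Total energy = 1.837 + 61.14 + 0.1792 + 3.651 + 42.94 = 109.8 kWh
Cost = 109.8 kWh × £0.0802 = £8.80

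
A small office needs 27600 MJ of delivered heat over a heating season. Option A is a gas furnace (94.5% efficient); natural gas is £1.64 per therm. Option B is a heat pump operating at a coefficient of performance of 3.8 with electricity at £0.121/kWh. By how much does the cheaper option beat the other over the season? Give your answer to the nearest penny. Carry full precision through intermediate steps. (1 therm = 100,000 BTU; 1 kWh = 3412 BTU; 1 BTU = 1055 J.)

Heat load = 27600 MJ = 27,600,000,000 J / 1055 = 26,161,137 BTU
Gas: input = 26,161,137 / 0.945 = 27,683,743 BTU = 276.8 therm → 276.8 × £1.64 = £454.01
Heat pump: 26,161,137 BTU / 3412 = 7,667 kWh heat; / 3.8 = 2,018 kWh in → × £0.121 = £244.15
Difference = |£454.01 − £244.15| = £209.87

£209.87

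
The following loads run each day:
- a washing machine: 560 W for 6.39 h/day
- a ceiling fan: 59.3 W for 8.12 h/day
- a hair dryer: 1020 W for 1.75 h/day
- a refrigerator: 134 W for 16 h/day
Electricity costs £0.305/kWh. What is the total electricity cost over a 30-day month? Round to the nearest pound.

washing machine: 560 W × 6.39 h × 30 d = 107,352 Wh = 107.4 kWh
ceiling fan: 59.3 W × 8.12 h × 30 d = 14,445 Wh = 14.45 kWh
hair dryer: 1020 W × 1.75 h × 30 d = 53,550 Wh = 53.55 kWh
refrigerator: 134 W × 16 h × 30 d = 64,320 Wh = 64.32 kWh
Total energy = 107.4 + 14.45 + 53.55 + 64.32 = 239.7 kWh
Cost = 239.7 kWh × £0.305 = £73.10 ≈ £73

£73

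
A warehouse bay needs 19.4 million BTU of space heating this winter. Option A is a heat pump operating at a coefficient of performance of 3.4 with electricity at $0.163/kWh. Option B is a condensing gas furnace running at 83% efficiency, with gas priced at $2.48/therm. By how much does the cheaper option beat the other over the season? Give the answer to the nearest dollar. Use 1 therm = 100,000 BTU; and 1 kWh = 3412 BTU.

Heat load = 19.4 × 10⁶ BTU = 19,400,000 BTU
Gas: input = 19,400,000 / 0.83 = 23,373,494 BTU = 233.7 therm → 233.7 × $2.48 = $579.66
Heat pump: 19,400,000 BTU / 3412 = 5,686 kWh heat; / 3.4 = 1,672 kWh in → × $0.163 = $272.58
Difference = |$579.66 − $272.58| = $307.08 ≈ $307

$307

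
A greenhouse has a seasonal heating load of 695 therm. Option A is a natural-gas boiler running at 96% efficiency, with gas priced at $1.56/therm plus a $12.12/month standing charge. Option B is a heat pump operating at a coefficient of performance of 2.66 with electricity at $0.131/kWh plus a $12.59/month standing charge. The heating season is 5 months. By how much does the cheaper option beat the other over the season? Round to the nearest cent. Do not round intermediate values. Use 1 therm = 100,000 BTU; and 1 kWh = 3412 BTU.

Heat load = 695 therm × 100,000 = 69,500,000 BTU
Gas: input = 69,500,000 / 0.96 = 72,395,833 BTU = 724 therm → 724 × $1.56 = $1,129.38; + 5 × $12.12 standing = $1,189.98
Heat pump: 69,500,000 BTU / 3412 = 20,370 kWh heat; / 2.66 = 7,658 kWh in → × $0.131 = $1,003.15; + 5 × $12.59 standing = $1,066.10
Difference = |$1,189.98 − $1,066.10| = $123.88

$123.88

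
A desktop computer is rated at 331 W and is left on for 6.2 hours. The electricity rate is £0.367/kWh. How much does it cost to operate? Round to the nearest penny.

£0.75

Energy = 331 W × 6.2 h = 2,052 Wh = 2.052 kWh
Cost = 2.052 kWh × £0.367/kWh = £0.75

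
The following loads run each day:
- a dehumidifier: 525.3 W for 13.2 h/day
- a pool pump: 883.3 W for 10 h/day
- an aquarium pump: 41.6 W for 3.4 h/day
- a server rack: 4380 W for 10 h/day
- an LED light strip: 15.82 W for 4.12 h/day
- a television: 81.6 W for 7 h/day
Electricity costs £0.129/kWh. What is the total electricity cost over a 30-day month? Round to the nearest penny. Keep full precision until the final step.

£233.53

dehumidifier: 525.3 W × 13.2 h × 30 d = 208,019 Wh = 208 kWh
pool pump: 883.3 W × 10 h × 30 d = 264,990 Wh = 265 kWh
aquarium pump: 41.6 W × 3.4 h × 30 d = 4,243 Wh = 4.243 kWh
server rack: 4380 W × 10 h × 30 d = 1,314,000 Wh = 1,314 kWh
LED light strip: 15.82 W × 4.12 h × 30 d = 1,955 Wh = 1.955 kWh
television: 81.6 W × 7 h × 30 d = 17,136 Wh = 17.14 kWh
Total energy = 208 + 265 + 4.243 + 1,314 + 1.955 + 17.14 = 1,810 kWh
Cost = 1,810 kWh × £0.129 = £233.53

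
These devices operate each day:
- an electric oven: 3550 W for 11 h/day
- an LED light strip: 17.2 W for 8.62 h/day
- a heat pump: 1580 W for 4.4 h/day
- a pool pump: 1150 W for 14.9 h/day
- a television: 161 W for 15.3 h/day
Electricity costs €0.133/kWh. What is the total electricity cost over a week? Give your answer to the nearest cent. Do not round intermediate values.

electric oven: 3550 W × 11 h × 7 d = 273,350 Wh = 273.4 kWh
LED light strip: 17.2 W × 8.62 h × 7 d = 1,038 Wh = 1.038 kWh
heat pump: 1580 W × 4.4 h × 7 d = 48,664 Wh = 48.66 kWh
pool pump: 1150 W × 14.9 h × 7 d = 119,945 Wh = 119.9 kWh
television: 161 W × 15.3 h × 7 d = 17,243 Wh = 17.24 kWh
Total energy = 273.4 + 1.038 + 48.66 + 119.9 + 17.24 = 460.2 kWh
Cost = 460.2 kWh × €0.133 = €61.21

€61.21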